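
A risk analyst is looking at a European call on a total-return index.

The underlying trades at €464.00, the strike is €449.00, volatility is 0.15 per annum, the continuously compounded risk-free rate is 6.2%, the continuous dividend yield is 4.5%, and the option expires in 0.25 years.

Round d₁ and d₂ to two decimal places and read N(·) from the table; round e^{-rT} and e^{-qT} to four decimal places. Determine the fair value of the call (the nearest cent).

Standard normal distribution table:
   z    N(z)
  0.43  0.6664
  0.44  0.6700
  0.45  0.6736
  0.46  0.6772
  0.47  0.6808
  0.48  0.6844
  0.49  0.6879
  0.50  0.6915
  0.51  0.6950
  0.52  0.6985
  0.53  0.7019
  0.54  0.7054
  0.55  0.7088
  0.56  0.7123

σ√T = 0.15 × 0.5000 = 0.0750
d₁ = [ln(464/449) + (0.062 − 0.045 + ½·0.15²)·0.25] / (σ√T) = (0.0329 + 0.0071) / 0.0750 = 0.5323 which rounds to 0.53
d₂ = 0.5323 − 0.0750 = 0.4573 which rounds to 0.46
exp(−qT) = exp(−0.045·0.25) = 0.9888;  exp(−rT) = exp(−0.062·0.25) = 0.9846
C = 464·0.9888·N(0.53) − 449·0.9846·N(0.46) = 464·0.9888·0.7019 − 449·0.9846·0.6772 = 322.0340 − 299.3802 = 22.6537

€22.65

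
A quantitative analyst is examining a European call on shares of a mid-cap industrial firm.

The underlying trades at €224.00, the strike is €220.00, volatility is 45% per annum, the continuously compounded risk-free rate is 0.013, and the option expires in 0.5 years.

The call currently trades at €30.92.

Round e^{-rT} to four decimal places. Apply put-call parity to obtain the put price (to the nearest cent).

€25.49

exp(−rT) = exp(−0.013·0.5) = 0.9935
Put-call parity: C − P = S − K·e^(−rT) = 224 − 220·0.9935 = 224 − 218.5700 = 5.4300
P = C − (C − P) = 30.92 − (5.4300) = 25.4900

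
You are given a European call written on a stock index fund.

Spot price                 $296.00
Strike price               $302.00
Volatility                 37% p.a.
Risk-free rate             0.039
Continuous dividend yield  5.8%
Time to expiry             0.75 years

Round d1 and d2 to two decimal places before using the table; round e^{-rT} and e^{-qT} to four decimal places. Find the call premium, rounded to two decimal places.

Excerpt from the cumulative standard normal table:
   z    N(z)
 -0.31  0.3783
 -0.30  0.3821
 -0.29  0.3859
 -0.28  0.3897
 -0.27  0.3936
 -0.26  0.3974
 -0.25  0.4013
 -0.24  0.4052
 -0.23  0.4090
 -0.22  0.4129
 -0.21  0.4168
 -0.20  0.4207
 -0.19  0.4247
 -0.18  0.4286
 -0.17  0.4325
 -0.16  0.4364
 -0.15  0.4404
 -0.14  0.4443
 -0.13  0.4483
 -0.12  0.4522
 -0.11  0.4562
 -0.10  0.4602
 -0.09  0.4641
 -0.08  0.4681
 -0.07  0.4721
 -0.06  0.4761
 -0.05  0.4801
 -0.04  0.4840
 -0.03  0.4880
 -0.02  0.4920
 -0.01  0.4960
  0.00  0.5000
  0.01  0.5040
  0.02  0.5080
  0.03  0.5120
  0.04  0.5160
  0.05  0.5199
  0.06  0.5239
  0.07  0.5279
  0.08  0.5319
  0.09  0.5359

$31.89

T = 0.75;  σ√T = 0.3204
ln(S/K) + (r − q + σ²/2)T = ln(296/302) + (0.039 − 0.058 + 0.37²/2)·0.75 = -0.0201 + 0.0371 = 0.0170
d₁ = 0.0170 / 0.3204 = 0.0531 → 0.05
d₂ = d₁ − σ√T = 0.0531 − 0.3204 = -0.2673 → -0.27
e^(−qT) = e^(−0.058·0.75) = 0.9574;  e^(−rT) = e^(−0.039·0.75) = 0.9712
C = 296·0.9574·N(0.05) − 302·0.9712·N(-0.27) = 296·0.9574·0.5199 − 302·0.9712·0.3936 = 147.3347 − 115.4438 = 31.8908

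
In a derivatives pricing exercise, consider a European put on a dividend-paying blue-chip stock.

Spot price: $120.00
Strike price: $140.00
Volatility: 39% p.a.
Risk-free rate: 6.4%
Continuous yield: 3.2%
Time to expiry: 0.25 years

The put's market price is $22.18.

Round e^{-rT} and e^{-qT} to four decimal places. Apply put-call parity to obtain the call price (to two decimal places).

e^(−qT) = e^(−0.032·0.25) = 0.9920;  e^(−rT) = e^(−0.064·0.25) = 0.9841
Put-call parity: C − P = S·e^(−qT) − K·e^(−rT) = 120·0.9920 − 140·0.9841 = 119.0400 − 137.7740 = -18.7340
C = P + (C − P) = 22.18 + (-18.7340) = 3.4460

$3.45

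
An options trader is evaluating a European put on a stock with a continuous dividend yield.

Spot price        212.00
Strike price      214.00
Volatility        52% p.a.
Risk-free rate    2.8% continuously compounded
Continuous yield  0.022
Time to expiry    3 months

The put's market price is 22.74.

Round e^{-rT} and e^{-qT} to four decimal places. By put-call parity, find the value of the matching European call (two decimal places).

21.07

exp(−qT) = exp(−0.022·0.25) = 0.9945;  exp(−rT) = exp(−0.028·0.25) = 0.9930
Put-call parity: C − P = S·e^(−qT) − K·e^(−rT) = 212·0.9945 − 214·0.9930 = 210.8340 − 212.5020 = -1.6680
C = P + (C − P) = 22.74 + (-1.6680) = 21.0720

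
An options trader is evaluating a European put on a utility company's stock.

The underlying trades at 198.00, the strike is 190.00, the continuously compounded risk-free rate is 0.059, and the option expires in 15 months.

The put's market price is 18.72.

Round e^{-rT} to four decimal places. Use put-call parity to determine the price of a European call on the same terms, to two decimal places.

40.23

e^(−rT) = e^(−0.059·1.25) = 0.9289
Put-call parity: C − P = S − K·e^(−rT) = 198 − 190·0.9289 = 198 − 176.4910 = 21.5090
C = P + (C − P) = 18.72 + (21.5090) = 40.2290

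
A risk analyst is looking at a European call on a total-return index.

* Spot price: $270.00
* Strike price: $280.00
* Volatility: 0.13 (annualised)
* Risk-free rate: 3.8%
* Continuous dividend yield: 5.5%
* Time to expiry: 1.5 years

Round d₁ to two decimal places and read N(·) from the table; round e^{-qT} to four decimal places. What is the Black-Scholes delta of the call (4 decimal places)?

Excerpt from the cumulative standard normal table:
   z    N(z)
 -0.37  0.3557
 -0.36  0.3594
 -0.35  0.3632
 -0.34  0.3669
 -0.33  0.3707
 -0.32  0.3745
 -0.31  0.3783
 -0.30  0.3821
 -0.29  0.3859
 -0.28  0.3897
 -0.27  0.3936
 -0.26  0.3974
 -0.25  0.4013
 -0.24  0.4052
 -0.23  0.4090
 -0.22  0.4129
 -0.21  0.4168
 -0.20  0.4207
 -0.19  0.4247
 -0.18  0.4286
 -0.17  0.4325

0.3483

σ√T = 0.13 × 1.2247 = 0.1592
d₁ = [ln(270/280) + (0.038 − 0.055 + 0.13²/2)·1.5] / 0.1592 = [-0.0364 − 0.0128] / 0.1592 = -0.3090 which rounds to -0.31
N(d₁) = N(-0.31) = 0.3783
Δ_call = e^(−qT)·N(d₁) = 0.9208·0.3783 = 0.3483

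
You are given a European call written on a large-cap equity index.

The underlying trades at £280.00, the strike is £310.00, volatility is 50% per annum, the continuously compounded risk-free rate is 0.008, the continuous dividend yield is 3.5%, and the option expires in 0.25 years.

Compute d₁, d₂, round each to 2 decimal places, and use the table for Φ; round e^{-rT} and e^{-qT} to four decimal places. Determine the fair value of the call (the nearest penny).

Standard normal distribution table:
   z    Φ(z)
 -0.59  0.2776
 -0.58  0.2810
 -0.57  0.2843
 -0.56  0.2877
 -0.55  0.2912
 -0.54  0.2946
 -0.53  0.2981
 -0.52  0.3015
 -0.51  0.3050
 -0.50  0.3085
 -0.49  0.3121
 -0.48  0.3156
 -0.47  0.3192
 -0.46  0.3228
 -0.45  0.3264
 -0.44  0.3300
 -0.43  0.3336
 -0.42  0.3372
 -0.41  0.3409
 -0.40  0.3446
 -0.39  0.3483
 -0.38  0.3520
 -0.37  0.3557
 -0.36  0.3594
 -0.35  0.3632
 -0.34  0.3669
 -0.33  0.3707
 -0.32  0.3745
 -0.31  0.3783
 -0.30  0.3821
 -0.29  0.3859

σ√T = 0.5·√0.25 = 0.2500
d₁ = [ln(280/310) + (0.008 − 0.035 + 0.5²/2)·0.25] / 0.2500 = [-0.1018 + 0.0245] / 0.2500 = -0.3091 → -0.31
d₂ = d₁ − σ√T = -0.3091 − 0.2500 = -0.5591 → -0.56
exp(−qT) = exp(−0.035·0.25) = 0.9913;  exp(−rT) = exp(−0.008·0.25) = 0.9980
N(d₁) = N(-0.31) = 0.3783;  N(d₂) = N(-0.56) = 0.2877
C = 280·0.9913·0.3783 − 310·0.9980·0.2877 = 105.0025 − 89.0086 = 15.9938

£15.99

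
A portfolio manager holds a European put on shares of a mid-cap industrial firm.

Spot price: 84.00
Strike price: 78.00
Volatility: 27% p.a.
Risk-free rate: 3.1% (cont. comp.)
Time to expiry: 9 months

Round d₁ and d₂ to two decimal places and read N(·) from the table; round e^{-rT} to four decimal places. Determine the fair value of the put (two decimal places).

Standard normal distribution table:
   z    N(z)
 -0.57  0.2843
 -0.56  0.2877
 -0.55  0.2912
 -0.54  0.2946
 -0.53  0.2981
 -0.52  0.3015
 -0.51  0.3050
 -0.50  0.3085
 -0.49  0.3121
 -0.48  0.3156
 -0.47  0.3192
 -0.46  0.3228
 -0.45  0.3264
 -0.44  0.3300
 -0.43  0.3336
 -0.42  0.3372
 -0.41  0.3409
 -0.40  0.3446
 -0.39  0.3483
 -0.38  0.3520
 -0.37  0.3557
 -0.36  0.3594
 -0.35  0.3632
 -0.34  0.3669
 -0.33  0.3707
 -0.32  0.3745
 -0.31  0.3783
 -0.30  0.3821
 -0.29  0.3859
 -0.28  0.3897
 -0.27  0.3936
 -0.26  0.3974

T = 0.75;  σ√T = 0.2338
ln(S/K) + (r + σ²/2)T = ln(84/78) + (0.031 + 0.27²/2)·0.75 = 0.0741 + 0.0506 = 0.1247
d₁ = 0.1247 / 0.2338 = 0.5333 ≈ 0.53
d₂ = d₁ − σ√T = 0.5333 − 0.2338 = 0.2995 ≈ 0.30
e^(−rT) = e^(−0.031·0.75) = 0.9770
N(−d₂) = N(-0.30) = 0.3821;  N(−d₁) = N(-0.53) = 0.2981
P = 78·0.9770·0.3821 − 84·0.2981 = 29.1183 − 25.0404 = 4.0779

4.08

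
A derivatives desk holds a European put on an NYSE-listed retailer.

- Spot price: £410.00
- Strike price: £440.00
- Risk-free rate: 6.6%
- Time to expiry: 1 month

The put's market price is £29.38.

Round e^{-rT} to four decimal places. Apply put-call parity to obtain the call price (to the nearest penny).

e^(−rT) = e^(−0.066·0.08333) = 0.9945
Put-call parity: C − P = S − K·e^(−rT) = 410 − 440·0.9945 = 410 − 437.5800 = -27.5800
C = P + (C − P) = 29.38 + (-27.5800) = 1.8000

£1.80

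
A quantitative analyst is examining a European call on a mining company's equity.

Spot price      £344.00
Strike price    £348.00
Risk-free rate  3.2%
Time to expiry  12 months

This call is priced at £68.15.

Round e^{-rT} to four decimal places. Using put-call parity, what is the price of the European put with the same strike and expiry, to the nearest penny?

exp(−rT) = exp(−0.032·1) = 0.9685
Put-call parity: C − P = S − K·e^(−rT) = 344 − 348·0.9685 = 344 − 337.0380 = 6.9620
P = C − (C − P) = 68.15 − (6.9620) = 61.1880

£61.19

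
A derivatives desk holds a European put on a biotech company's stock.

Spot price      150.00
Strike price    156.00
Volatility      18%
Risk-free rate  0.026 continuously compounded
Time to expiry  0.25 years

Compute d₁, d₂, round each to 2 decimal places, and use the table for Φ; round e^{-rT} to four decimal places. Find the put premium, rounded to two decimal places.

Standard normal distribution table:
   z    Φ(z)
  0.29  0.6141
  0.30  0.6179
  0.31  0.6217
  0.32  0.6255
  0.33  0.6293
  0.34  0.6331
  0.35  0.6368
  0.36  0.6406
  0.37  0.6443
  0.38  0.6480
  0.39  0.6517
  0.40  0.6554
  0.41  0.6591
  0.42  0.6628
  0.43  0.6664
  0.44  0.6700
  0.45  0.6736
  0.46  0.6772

8.33

σ√T = 0.18·√0.25 = 0.0900
d₁ = [ln(150/156) + (0.026 + 0.18²/2)·0.25] / 0.0900 = [-0.0392 + 0.0106] / 0.0900 = -0.3186 which rounds to -0.32
d₂ = d₁ − σ√T = -0.3186 − 0.0900 = -0.4086 which rounds to -0.41
e^(−rT) = e^(−0.026·0.25) = 0.9935
N(−d₂) = N(0.41) = 0.6591;  N(−d₁) = N(0.32) = 0.6255
P = 156·0.9935·0.6591 − 150·0.6255 = 102.1513 − 93.8250 = 8.3263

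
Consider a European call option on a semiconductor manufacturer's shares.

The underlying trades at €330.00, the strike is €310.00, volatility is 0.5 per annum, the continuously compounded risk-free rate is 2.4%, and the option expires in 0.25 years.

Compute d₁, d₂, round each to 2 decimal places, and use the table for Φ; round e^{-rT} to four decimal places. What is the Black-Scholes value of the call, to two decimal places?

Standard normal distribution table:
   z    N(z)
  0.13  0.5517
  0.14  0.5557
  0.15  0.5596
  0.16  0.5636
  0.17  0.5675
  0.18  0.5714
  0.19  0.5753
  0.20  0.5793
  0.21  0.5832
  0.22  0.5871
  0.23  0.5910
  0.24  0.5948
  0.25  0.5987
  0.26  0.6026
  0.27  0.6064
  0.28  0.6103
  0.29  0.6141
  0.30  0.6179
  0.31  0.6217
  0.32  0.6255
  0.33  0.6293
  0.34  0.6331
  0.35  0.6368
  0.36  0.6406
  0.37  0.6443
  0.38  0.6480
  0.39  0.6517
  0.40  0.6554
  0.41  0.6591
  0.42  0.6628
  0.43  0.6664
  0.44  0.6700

σ√T = 0.5 × 0.5000 = 0.2500
ln(S/K) + (r + σ²/2)T = ln(330/310) + (0.024 + 0.5²/2)·0.25 = 0.0625 + 0.0372 = 0.0998
d₁ = 0.0998 / 0.2500 = 0.3991 → 0.40
d₂ = d₁ − σ√T = 0.3991 − 0.2500 = 0.1491 → 0.15
e^(−rT) = e^(−0.024·0.25) = 0.9940
N(d₁) = N(0.40) = 0.6554;  N(d₂) = N(0.15) = 0.5596
C = 330·0.6554 − 310·0.9940·0.5596 = 216.2820 − 172.4351 = 43.8469

€43.85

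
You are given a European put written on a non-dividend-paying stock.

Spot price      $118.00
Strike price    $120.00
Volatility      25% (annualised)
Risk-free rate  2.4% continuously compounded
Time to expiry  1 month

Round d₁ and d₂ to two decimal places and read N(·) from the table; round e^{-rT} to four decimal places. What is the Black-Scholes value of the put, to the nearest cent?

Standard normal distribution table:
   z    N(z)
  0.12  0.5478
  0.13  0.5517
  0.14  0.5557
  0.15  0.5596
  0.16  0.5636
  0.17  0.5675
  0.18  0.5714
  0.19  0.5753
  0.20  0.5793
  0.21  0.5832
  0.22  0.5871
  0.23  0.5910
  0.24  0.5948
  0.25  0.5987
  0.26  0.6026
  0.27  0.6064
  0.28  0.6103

$4.27

T = 0.08333;  σ√T = 0.0722
ln(S/K) + (r + σ²/2)T = ln(118/120) + (0.024 + 0.25²/2)·0.08333 = -0.0168 + 0.0046 = -0.0122
d₁ = -0.0122 / 0.0722 = -0.1691 which rounds to -0.17
d₂ = d₁ − σ√T = -0.1691 − 0.0722 = -0.2413 which rounds to -0.24
e^(−rT) = e^(−0.024·0.08333) = 0.9980
P = 120·0.9980·N(0.24) − 118·N(0.17) = 120·0.9980·0.5948 − 118·0.5675 = 71.2332 − 66.9650 = 4.2682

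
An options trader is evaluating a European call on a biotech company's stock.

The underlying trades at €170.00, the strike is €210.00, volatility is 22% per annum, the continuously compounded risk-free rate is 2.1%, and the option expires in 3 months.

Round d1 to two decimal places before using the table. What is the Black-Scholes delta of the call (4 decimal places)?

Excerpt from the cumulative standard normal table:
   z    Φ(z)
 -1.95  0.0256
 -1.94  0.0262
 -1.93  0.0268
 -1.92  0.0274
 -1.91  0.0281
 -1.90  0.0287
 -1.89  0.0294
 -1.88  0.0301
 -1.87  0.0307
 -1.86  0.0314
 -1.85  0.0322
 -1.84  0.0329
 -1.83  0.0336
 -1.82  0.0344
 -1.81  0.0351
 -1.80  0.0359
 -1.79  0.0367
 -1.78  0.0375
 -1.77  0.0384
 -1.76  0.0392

0.0344

T = 0.25;  σ√T = 0.1100
d₁ = [ln(170/210) + (0.021 + 0.22²/2)·0.25] / 0.1100 = [-0.2113 + 0.0113] / 0.1100 = -1.8183 which rounds to -1.82
N(d₁) = N(-1.82) = 0.0344
Δ_call = N(d₁) = 0.0344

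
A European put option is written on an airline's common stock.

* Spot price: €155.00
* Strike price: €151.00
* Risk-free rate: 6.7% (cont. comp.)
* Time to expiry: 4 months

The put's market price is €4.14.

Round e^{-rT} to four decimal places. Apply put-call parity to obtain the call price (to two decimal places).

€11.48

e^(−rT) = e^(−0.067·0.3333) = 0.9779
Put-call parity: C − P = S − K·e^(−rT) = 155 − 151·0.9779 = 155 − 147.6629 = 7.3371
C = P + (C − P) = 4.14 + (7.3371) = 11.4771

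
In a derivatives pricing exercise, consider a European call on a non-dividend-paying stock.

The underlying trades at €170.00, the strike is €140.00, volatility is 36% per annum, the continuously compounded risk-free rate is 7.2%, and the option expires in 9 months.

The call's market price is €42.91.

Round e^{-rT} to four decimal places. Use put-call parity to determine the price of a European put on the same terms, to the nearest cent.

e^(−rT) = e^(−0.072·0.75) = 0.9474
Put-call parity: C − P = S − K·e^(−rT) = 170 − 140·0.9474 = 170 − 132.6360 = 37.3640
P = C − (C − P) = 42.91 − (37.3640) = 5.5460

€5.55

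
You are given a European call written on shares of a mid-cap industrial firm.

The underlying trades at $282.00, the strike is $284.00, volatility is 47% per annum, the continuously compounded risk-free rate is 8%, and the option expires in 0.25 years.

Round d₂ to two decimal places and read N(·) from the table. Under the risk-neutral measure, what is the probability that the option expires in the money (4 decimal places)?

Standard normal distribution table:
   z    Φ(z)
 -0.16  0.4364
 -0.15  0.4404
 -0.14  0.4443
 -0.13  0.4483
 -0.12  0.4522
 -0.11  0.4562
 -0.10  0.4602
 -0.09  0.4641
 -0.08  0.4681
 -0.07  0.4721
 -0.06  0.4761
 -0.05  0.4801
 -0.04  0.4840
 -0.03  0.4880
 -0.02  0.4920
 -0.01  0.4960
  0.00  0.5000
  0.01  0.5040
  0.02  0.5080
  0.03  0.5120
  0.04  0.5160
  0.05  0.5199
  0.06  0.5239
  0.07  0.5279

0.4761

σ√T = 0.47 × 0.5000 = 0.2350
d₁ = [ln(282/284) + (0.08 + ½·0.47²)·0.25] / (σ√T) = (-0.0071 + 0.0476) / 0.2350 = 0.1725 → 0.17
d₂ = 0.1725 − 0.2350 = -0.0625 → -0.06
Risk-neutral Pr[S_T > K] = N(d₂) = N(-0.06) = 0.4761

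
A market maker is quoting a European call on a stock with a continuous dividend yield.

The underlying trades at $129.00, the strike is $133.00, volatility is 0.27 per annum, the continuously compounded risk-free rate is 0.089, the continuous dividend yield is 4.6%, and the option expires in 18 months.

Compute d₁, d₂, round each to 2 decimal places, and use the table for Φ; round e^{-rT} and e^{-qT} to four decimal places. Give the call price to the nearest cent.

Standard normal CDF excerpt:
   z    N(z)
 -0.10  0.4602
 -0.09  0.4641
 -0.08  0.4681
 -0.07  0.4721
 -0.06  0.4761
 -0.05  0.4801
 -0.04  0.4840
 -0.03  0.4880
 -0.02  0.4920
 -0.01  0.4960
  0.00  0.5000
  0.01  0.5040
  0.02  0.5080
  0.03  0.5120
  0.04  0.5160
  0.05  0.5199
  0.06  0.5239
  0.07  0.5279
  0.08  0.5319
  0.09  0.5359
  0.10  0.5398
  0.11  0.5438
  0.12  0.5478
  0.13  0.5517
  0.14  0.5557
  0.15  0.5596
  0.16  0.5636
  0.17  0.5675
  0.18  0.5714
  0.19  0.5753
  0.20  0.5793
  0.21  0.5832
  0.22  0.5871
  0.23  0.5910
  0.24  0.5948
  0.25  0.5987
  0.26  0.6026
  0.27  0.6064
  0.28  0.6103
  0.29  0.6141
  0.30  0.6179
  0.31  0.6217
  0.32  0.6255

T = 1.5;  σ√T = 0.3307
d₁ = [ln(129/133) + (0.089 − 0.046 + 0.27²/2)·1.5] / 0.3307 = [-0.0305 + 0.1192] / 0.3307 = 0.2680 ⇒ 0.27
d₂ = d₁ − σ√T = 0.2680 − 0.3307 = -0.0626 ⇒ -0.06
e^(−qT) = e^(−0.046·1.5) = 0.9333;  e^(−rT) = e^(−0.089·1.5) = 0.8750
N(d₁) = N(0.27) = 0.6064;  N(d₂) = N(-0.06) = 0.4761
C = 129·0.9333·0.6064 − 133·0.8750·0.4761 = 73.0080 − 55.4061 = 17.6018

$17.60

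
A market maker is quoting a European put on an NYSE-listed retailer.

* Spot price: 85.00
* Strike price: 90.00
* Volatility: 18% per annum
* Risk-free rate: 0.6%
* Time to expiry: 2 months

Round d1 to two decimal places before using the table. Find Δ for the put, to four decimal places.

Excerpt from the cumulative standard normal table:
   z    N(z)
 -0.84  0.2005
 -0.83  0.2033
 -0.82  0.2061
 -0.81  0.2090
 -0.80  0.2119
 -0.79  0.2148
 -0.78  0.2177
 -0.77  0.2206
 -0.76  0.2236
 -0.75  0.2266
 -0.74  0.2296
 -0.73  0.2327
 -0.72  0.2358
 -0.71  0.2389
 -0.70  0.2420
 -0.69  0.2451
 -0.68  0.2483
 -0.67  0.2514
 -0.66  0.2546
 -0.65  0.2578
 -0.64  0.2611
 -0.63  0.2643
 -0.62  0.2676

-0.7673

σ√T = 0.18 × 0.4082 = 0.0735
d₁ = [ln(85/90) + (0.006 + 0.18²/2)·0.1667] / 0.0735 = [-0.0572 + 0.0037] / 0.0735 = -0.7275 ⇒ -0.73
N(d₁) = N(-0.73) = 0.2327
Δ_put = N(d₁) − 1 = 0.2327 − 1 = -0.7673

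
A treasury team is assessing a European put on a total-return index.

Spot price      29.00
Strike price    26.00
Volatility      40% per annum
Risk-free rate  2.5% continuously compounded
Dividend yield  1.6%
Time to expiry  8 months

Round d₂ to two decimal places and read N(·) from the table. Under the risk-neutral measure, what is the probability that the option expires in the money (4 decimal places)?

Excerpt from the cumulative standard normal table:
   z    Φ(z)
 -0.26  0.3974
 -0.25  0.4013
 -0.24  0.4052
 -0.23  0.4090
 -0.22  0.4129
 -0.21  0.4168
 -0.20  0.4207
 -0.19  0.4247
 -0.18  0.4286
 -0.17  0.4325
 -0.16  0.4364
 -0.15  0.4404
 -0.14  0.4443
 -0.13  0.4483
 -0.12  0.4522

σ√T = 0.4 × 0.8165 = 0.3266
d₁ = [ln(29/26) + (0.025 − 0.016 + ½·0.4²)·0.6667] / (σ√T) = (0.1092 + 0.0593) / 0.3266 = 0.5160 ≈ 0.52
d₂ = 0.5160 − 0.3266 = 0.1894 ≈ 0.19
Pr(exercise) under Q = N(−d₂) = N(-0.19) = 0.4247

0.4247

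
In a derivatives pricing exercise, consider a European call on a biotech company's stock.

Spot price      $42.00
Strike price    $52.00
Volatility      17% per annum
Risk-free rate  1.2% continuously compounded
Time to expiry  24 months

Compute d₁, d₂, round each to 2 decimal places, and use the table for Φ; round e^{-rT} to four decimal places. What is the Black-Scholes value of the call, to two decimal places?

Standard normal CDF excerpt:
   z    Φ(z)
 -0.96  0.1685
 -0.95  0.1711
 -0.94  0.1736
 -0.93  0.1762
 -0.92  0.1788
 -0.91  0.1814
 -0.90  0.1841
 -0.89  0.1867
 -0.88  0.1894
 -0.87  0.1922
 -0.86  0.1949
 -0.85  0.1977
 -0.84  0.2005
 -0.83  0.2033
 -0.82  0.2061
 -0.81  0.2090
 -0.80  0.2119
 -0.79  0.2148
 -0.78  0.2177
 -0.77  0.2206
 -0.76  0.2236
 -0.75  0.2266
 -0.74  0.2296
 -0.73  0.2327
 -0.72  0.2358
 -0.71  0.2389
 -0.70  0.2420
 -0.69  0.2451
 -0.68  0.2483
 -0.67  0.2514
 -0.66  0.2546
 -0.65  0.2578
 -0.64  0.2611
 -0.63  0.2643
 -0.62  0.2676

$1.35

σ√T = 0.17·√2 = 0.2404
d₁ = [ln(42/52) + (0.012 + 0.17²/2)·2] / 0.2404 = [-0.2136 + 0.0529] / 0.2404 = -0.6683 ≈ -0.67
d₂ = d₁ − σ√T = -0.6683 − 0.2404 = -0.9087 ≈ -0.91
e^(−rT) = e^(−0.012·2) = 0.9763
C = 42·N(-0.67) − 52·0.9763·N(-0.91) = 42·0.2514 − 52·0.9763·0.1814 = 10.5588 − 9.2092 = 1.3496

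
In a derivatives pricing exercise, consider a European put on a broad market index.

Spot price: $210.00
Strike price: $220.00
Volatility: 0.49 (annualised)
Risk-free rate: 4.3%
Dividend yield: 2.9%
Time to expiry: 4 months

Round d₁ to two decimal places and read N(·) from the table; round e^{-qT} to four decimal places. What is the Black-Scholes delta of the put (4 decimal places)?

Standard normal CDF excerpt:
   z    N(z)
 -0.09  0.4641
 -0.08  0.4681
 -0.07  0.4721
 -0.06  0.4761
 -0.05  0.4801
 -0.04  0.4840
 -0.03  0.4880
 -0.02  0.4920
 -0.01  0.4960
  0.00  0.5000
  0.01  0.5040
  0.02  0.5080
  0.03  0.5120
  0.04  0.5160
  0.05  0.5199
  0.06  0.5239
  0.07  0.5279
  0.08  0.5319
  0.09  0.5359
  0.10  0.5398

-0.4992

T = 0.3333;  σ√T = 0.2829
d₁ = [ln(210/220) + (0.043 − 0.029 + 0.49²/2)·0.3333] / 0.2829 = [-0.0465 + 0.0447] / 0.2829 = -0.0065 → -0.01
N(d₁) = N(-0.01) = 0.4960
Δ_put = e^(−qT)·(N(d₁) − 1) = 0.9904·(0.4960 − 1) = -0.4992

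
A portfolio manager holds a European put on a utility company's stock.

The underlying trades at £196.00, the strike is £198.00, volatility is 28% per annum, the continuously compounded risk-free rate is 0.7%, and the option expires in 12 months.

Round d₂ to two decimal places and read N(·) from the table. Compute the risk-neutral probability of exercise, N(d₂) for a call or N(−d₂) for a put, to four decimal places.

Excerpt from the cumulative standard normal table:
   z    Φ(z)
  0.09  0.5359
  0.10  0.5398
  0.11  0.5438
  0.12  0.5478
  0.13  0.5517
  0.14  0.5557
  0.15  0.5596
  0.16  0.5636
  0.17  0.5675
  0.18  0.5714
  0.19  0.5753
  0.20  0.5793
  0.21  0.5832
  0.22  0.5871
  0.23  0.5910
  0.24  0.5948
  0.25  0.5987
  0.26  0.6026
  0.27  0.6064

0.5596

σ√T = 0.28·√1 = 0.2800
d₁ = [ln(196/198) + (0.007 + 0.28²/2)·1] / 0.2800 = [-0.0102 + 0.0462] / 0.2800 = 0.1287 which rounds to 0.13
d₂ = d₁ − σ√T = 0.1287 − 0.2800 = -0.1513 which rounds to -0.15
Pr(exercise) under Q = N(−d₂) = N(0.15) = 0.5596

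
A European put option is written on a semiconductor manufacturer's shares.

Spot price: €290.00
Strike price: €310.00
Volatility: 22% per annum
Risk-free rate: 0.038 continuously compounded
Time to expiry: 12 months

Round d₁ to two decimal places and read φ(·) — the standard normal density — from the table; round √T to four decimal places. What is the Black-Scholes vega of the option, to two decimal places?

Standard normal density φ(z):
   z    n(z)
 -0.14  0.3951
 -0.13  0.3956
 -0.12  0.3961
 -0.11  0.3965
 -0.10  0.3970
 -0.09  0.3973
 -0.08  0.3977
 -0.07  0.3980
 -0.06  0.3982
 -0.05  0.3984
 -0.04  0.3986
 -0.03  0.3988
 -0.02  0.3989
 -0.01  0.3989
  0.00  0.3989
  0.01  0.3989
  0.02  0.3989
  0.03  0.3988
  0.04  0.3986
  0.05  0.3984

115.68

σ√T = 0.22·√1 = 0.2200
d₁ = [ln(290/310) + (0.038 + 0.22²/2)·1] / 0.2200 = [-0.0667 + 0.0622] / 0.2200 = -0.0204 → -0.02
√T = √1 = 1.0000
φ(d₁) = φ(-0.02) = 0.3989
vega = S·φ(d₁)·√T = 290·0.3989·1.0000 = 115.6810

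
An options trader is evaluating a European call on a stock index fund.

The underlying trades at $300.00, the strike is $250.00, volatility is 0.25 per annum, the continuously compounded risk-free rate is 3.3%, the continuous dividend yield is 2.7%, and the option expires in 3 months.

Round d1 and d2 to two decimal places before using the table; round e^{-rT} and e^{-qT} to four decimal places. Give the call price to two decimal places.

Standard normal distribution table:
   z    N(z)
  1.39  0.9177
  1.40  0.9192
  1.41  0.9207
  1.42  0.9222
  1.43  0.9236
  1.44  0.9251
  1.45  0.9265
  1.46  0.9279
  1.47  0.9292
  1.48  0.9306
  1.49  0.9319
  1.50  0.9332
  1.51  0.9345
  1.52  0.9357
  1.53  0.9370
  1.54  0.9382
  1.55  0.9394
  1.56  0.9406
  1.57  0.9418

$50.93

σ√T = 0.25 × 0.5000 = 0.1250
d₁ = [ln(300/250) + (0.033 − 0.027 + 0.25²/2)·0.25] / 0.1250 = [0.1823 + 0.0093] / 0.1250 = 1.5331 which rounds to 1.53
d₂ = d₁ − σ√T = 1.5331 − 0.1250 = 1.4081 which rounds to 1.41
exp(−qT) = exp(−0.027·0.25) = 0.9933;  exp(−rT) = exp(−0.033·0.25) = 0.9918
N(d₁) = N(1.53) = 0.9370;  N(d₂) = N(1.41) = 0.9207
C = 300·0.9933·0.9370 − 250·0.9918·0.9207 = 279.2166 − 228.2876 = 50.9291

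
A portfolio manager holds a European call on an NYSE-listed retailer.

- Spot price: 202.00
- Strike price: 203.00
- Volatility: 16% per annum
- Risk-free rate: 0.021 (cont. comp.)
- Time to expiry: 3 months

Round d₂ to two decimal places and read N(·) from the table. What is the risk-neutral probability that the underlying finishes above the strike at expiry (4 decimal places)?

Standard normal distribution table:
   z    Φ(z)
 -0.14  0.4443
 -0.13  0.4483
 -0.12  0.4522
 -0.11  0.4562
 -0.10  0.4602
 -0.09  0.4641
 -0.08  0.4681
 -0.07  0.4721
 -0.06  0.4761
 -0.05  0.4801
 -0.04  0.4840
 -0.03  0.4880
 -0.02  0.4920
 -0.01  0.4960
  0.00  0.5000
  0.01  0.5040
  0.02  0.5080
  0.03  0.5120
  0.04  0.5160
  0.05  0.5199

σ√T = 0.16·√0.25 = 0.0800
d₁ = [ln(202/203) + (0.021 + ½·0.16²)·0.25] / (σ√T) = (-0.0049 + 0.0085) / 0.0800 = 0.0439 ≈ 0.04
d₂ = 0.0439 − 0.0800 = -0.0361 ≈ -0.04
Risk-neutral Pr[S_T > K] = N(d₂) = N(-0.04) = 0.4840

0.4840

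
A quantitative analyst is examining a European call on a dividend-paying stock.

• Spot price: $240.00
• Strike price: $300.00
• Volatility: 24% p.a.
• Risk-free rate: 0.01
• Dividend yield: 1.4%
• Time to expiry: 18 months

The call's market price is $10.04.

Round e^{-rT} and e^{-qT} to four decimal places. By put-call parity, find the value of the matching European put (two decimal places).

e^(−qT) = e^(−0.014·1.5) = 0.9792;  e^(−rT) = e^(−0.01·1.5) = 0.9851
Put-call parity: C − P = S·e^(−qT) − K·e^(−rT) = 240·0.9792 − 300·0.9851 = 235.0080 − 295.5300 = -60.5220
P = C − (C − P) = 10.04 − (-60.5220) = 70.5620

$70.56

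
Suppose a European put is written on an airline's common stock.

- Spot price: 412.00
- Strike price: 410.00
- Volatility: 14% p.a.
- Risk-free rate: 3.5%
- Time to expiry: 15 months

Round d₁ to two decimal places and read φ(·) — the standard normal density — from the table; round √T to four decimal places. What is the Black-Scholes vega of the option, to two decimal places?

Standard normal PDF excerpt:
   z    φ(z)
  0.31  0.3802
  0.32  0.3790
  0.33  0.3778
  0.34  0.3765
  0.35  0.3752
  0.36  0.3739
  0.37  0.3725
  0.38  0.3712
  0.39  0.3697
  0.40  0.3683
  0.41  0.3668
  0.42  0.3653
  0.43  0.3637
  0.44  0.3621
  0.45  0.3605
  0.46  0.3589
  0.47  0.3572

170.29

σ√T = 0.14·√1.25 = 0.1565
d₁ = [ln(412/410) + (0.035 + 0.14²/2)·1.25] / 0.1565 = [0.0049 + 0.0560] / 0.1565 = 0.3889 ⇒ 0.39
√T = √1.25 = 1.1180
φ(d₁) = φ(0.39) = 0.3697
vega = S·φ(d₁)·√T = 412·0.3697·1.1180 = 170.2897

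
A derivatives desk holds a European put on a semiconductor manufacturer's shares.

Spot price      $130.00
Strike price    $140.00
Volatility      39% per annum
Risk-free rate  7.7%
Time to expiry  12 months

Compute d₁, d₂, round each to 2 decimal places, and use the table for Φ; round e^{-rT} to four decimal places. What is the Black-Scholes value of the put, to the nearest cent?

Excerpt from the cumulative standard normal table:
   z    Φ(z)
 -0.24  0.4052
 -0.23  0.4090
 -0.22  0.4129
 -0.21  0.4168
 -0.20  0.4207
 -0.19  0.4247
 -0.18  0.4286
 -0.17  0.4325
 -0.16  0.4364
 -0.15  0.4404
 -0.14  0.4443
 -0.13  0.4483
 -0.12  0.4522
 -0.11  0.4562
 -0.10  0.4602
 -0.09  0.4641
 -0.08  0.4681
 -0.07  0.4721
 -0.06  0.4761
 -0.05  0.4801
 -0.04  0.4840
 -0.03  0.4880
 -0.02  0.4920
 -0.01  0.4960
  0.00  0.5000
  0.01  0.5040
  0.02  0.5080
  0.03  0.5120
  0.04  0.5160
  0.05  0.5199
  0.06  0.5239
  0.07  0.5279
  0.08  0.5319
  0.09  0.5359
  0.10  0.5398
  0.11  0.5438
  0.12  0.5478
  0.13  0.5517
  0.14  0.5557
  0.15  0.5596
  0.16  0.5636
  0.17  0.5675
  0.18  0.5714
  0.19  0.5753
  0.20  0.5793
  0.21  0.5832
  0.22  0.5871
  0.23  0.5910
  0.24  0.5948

$19.88

σ√T = 0.39·√1 = 0.3900
ln(S/K) + (r + σ²/2)T = ln(130/140) + (0.077 + 0.39²/2)·1 = -0.0741 + 0.1531 = 0.0789
d₁ = 0.0789 / 0.3900 = 0.2024 ⇒ 0.20
d₂ = d₁ − σ√T = 0.2024 − 0.3900 = -0.1876 ⇒ -0.19
e^(−rT) = e^(−0.077·1) = 0.9259
P = 140·0.9259·N(0.19) − 130·N(-0.20) = 140·0.9259·0.5753 − 130·0.4207 = 74.5738 − 54.6910 = 19.8828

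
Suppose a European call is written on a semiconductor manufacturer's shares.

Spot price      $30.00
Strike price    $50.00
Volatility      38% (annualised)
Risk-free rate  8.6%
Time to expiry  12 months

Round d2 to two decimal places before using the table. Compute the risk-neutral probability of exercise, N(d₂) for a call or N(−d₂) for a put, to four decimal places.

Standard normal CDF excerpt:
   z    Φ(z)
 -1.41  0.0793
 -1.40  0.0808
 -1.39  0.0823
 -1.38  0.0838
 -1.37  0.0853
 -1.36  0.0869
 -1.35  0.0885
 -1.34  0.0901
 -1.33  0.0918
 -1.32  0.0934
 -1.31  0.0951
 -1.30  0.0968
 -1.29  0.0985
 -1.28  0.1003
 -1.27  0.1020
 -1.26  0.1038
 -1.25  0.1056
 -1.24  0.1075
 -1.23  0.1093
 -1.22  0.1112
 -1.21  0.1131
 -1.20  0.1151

0.0951

T = 1;  σ√T = 0.3800
d₁ = [ln(30/50) + (0.086 + 0.38²/2)·1] / 0.3800 = [-0.5108 + 0.1582] / 0.3800 = -0.9280 → -0.93
d₂ = d₁ − σ√T = -0.9280 − 0.3800 = -1.3080 → -1.31
Pr(exercise) under Q = N(d₂) = 0.0951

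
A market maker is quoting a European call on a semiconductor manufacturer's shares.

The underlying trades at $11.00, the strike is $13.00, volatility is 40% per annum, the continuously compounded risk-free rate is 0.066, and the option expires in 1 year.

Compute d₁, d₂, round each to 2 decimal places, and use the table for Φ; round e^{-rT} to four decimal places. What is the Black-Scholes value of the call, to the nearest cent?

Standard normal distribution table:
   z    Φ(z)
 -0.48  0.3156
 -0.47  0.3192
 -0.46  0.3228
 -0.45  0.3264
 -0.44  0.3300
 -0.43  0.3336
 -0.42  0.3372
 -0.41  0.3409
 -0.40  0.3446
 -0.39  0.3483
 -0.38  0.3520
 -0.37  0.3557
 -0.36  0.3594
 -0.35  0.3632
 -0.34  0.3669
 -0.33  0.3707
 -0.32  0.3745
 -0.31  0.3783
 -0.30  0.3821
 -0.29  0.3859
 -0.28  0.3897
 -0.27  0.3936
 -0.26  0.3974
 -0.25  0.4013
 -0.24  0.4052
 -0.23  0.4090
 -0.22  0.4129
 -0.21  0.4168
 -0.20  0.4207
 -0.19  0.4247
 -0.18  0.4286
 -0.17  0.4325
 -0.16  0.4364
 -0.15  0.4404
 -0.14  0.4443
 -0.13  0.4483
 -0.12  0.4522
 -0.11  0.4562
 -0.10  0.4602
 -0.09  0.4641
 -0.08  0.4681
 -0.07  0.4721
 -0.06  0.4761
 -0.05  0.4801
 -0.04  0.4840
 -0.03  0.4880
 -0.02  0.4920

σ√T = 0.4·√1 = 0.4000
d₁ = [ln(11/13) + (0.066 + 0.4²/2)·1] / 0.4000 = [-0.1671 + 0.1460] / 0.4000 = -0.0526 ≈ -0.05
d₂ = d₁ − σ√T = -0.0526 − 0.4000 = -0.4526 ≈ -0.45
exp(−rT) = exp(−0.066·1) = 0.9361
N(d₁) = N(-0.05) = 0.4801;  N(d₂) = N(-0.45) = 0.3264
C = 11·0.4801 − 13·0.9361·0.3264 = 5.2811 − 3.9721 = 1.3090

$1.31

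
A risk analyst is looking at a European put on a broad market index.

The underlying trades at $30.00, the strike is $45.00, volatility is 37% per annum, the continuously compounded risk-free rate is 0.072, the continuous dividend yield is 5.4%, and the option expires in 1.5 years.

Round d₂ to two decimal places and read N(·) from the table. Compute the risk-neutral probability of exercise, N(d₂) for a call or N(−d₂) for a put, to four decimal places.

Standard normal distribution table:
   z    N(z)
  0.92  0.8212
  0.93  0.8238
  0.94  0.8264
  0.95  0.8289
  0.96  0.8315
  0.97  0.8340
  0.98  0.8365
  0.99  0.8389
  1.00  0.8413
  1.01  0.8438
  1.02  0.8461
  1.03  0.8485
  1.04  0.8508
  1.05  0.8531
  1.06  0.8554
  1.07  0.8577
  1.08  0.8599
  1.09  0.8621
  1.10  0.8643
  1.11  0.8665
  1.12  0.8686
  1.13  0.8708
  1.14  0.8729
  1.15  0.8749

σ√T = 0.37·√1.5 = 0.4532
d₁ = [ln(30/45) + (0.072 − 0.054 + ½·0.37²)·1.5] / (σ√T) = (-0.4055 + 0.1297) / 0.4532 = -0.6086 → -0.61
d₂ = -0.6086 − 0.4532 = -1.0618 → -1.06
Risk-neutral Pr[S_T < K] = N(−d₂) = N(1.06) = 0.8554

0.8554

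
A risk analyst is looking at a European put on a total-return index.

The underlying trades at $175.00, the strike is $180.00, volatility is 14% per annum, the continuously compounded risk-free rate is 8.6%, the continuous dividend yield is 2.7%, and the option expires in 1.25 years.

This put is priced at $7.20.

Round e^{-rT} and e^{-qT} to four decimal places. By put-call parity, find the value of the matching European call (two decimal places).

$14.73

exp(−qT) = exp(−0.027·1.25) = 0.9668;  exp(−rT) = exp(−0.086·1.25) = 0.8981
Put-call parity: C − P = S·e^(−qT) − K·e^(−rT) = 175·0.9668 − 180·0.8981 = 169.1900 − 161.6580 = 7.5320
C = P + (C − P) = 7.20 + (7.5320) = 14.7320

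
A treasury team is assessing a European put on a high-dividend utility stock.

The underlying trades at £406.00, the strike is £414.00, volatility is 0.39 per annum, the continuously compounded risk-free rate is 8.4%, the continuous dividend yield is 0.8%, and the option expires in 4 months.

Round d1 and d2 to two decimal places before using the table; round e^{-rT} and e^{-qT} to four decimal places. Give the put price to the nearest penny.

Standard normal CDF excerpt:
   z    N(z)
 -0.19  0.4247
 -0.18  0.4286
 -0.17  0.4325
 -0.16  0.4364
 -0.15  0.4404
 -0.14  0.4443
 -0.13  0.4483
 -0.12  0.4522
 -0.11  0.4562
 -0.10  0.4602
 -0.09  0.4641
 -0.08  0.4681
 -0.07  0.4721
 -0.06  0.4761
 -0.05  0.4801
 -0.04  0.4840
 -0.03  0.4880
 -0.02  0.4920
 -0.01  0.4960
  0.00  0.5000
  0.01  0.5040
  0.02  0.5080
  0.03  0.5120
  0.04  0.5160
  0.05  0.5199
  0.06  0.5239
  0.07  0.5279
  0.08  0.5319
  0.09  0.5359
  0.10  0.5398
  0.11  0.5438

σ√T = 0.39 × 0.5774 = 0.2252
d₁ = [ln(406/414) + (0.084 − 0.008 + ½·0.39²)·0.3333] / (σ√T) = (-0.0195 + 0.0507) / 0.2252 = 0.1384 which rounds to 0.14
d₂ = 0.1384 − 0.2252 = -0.0867 which rounds to -0.09
e^(−qT) = e^(−0.008·0.3333) = 0.9973;  e^(−rT) = e^(−0.084·0.3333) = 0.9724
P = 414·0.9724·N(0.09) − 406·0.9973·N(-0.14) = 414·0.9724·0.5359 − 406·0.9973·0.4443 = 215.7392 − 179.8988 = 35.8404

£35.84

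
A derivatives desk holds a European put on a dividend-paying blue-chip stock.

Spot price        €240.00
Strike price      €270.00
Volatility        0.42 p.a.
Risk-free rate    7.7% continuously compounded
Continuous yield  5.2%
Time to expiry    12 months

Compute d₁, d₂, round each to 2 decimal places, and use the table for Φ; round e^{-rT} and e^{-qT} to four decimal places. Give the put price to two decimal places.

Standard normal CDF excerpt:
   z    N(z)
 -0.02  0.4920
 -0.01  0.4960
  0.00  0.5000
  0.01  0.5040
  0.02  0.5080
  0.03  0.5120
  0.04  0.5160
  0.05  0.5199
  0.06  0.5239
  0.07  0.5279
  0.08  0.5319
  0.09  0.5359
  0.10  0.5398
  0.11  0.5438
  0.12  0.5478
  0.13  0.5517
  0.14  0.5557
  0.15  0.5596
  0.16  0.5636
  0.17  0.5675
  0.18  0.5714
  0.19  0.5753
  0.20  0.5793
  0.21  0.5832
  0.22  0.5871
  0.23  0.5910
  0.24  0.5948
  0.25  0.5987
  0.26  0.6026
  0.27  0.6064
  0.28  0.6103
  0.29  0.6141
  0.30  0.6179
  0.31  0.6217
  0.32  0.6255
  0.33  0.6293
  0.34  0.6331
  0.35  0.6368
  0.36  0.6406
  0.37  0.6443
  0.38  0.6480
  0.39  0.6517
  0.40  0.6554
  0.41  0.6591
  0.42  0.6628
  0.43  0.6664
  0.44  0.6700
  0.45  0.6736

€51.77

σ√T = 0.42 × 1.0000 = 0.4200
d₁ = [ln(240/270) + (0.077 − 0.052 + 0.42²/2)·1] / 0.4200 = [-0.1178 + 0.1132] / 0.4200 = -0.0109 ≈ -0.01
d₂ = d₁ − σ√T = -0.0109 − 0.4200 = -0.4309 ≈ -0.43
e^(−qT) = e^(−0.052·1) = 0.9493;  e^(−rT) = e^(−0.077·1) = 0.9259
P = 270·0.9259·N(0.43) − 240·0.9493·N(0.01) = 270·0.9259·0.6664 − 240·0.9493·0.5040 = 166.5953 − 114.8273 = 51.7680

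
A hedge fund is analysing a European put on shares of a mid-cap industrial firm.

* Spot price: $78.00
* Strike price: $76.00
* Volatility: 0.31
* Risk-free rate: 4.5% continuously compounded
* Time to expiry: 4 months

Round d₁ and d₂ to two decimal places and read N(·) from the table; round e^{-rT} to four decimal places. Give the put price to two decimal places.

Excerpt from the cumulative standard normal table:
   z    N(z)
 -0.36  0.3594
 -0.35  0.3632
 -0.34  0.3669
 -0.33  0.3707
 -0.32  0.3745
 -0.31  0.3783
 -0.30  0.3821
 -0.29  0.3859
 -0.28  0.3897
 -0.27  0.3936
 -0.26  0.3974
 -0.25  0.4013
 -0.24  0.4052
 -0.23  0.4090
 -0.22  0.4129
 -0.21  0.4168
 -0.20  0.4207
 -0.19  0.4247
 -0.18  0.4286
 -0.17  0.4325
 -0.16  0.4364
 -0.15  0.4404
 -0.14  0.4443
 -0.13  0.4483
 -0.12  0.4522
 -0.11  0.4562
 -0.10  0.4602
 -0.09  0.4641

$4.05

σ√T = 0.31 × 0.5774 = 0.1790
ln(S/K) + (r + σ²/2)T = ln(78/76) + (0.045 + 0.31²/2)·0.3333 = 0.0260 + 0.0310 = 0.0570
d₁ = 0.0570 / 0.1790 = 0.3184 → 0.32
d₂ = d₁ − σ√T = 0.3184 − 0.1790 = 0.1395 → 0.14
exp(−rT) = exp(−0.045·0.3333) = 0.9851
P = 76·0.9851·N(-0.14) − 78·N(-0.32) = 76·0.9851·0.4443 − 78·0.3745 = 33.2637 − 29.2110 = 4.0527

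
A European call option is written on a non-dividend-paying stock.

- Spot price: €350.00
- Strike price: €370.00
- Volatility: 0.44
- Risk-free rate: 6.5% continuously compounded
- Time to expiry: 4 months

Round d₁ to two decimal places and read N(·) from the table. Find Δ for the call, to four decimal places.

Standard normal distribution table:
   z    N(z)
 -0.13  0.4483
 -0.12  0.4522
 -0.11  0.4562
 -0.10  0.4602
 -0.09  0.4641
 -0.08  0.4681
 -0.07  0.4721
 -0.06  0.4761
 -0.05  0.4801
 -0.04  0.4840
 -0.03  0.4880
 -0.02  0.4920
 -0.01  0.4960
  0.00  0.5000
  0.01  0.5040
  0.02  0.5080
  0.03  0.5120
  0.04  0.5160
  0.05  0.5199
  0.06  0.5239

σ√T = 0.44·√0.3333 = 0.2540
d₁ = [ln(350/370) + (0.065 + 0.44²/2)·0.3333] / 0.2540 = [-0.0556 + 0.0539] / 0.2540 = -0.0064 which rounds to -0.01
N(d₁) = N(-0.01) = 0.4960
Δ_call = N(d₁) = 0.4960

0.4960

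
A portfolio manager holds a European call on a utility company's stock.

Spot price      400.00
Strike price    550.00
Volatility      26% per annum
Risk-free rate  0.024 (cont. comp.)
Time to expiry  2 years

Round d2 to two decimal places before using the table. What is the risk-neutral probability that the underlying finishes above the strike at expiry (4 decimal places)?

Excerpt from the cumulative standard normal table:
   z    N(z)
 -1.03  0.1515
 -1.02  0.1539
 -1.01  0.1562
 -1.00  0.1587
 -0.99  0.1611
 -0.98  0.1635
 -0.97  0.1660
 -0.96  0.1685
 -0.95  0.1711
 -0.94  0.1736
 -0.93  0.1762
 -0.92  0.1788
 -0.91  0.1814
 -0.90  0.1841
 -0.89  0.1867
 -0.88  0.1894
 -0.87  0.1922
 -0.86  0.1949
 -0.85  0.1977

σ√T = 0.26 × 1.4142 = 0.3677
d₁ = [ln(400/550) + (0.024 + ½·0.26²)·2] / (σ√T) = (-0.3185 + 0.1156) / 0.3677 = -0.5517 ≈ -0.55
d₂ = -0.5517 − 0.3677 = -0.9194 ≈ -0.92
Risk-neutral Pr[S_T > K] = N(d₂) = N(-0.92) = 0.1788

0.1788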